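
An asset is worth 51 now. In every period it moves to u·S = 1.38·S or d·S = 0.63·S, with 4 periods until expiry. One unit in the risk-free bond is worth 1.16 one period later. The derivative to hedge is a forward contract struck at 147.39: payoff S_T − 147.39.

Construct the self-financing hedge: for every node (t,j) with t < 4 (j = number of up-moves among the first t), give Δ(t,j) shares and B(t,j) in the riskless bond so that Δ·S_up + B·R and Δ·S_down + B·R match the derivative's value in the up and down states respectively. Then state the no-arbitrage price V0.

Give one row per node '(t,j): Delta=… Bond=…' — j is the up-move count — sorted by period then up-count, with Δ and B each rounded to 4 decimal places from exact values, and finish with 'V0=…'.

(0,0): Delta=1.0000 Bond=-81.4022
(1,0): Delta=1.0000 Bond=-94.4265
(1,1): Delta=1.0000 Bond=-94.4265
(2,0): Delta=1.0000 Bond=-109.5348
(2,1): Delta=1.0000 Bond=-109.5348
(2,2): Delta=1.0000 Bond=-109.5348
(3,0): Delta=1.0000 Bond=-127.0603
(3,1): Delta=1.0000 Bond=-127.0603
(3,2): Delta=1.0000 Bond=-127.0603
(3,3): Delta=1.0000 Bond=-127.0603
V0=-30.4022

Under the risk-neutral measure, an up-move has probability p* = (R−d)/(u−d) = 0.7067 and values discount at R = 1.16.
Terminal payoffs: V(4,0)=-139.3560, V(4,1)=-129.7917, V(4,2)=-108.8413, V(4,3)=-62.9500, V(4,4)=37.5737
  t=3,j=0: stock 12.7524 → up 17.5983 (V=-129.7917), down 8.0340 (V=-139.3560). Price -114.3079; hedge Δ=1.0000, bond B=-127.0603.
  t=3,j=1: stock 27.9338 → up 38.5487 (V=-108.8413), down 17.5983 (V=-129.7917). Price -99.1265; hedge Δ=1.0000, bond B=-127.0603.
  t=3,j=2: stock 61.1884 → up 84.4400 (V=-62.9500), down 38.5487 (V=-108.8413). Price -65.8720; hedge Δ=1.0000, bond B=-127.0603.
  t=3,j=3: stock 134.0317 → up 184.9637 (V=37.5737), down 84.4400 (V=-62.9500). Price 6.9713; hedge Δ=1.0000, bond B=-127.0603.
  t=2,j=0: stock 20.2419 → up 27.9338 (V=-99.1265), down 12.7524 (V=-114.3079). Price -89.2929; hedge Δ=1.0000, bond B=-109.5348.
  t=2,j=1: stock 44.3394 → up 61.1884 (V=-65.8720), down 27.9338 (V=-99.1265). Price -65.1954; hedge Δ=1.0000, bond B=-109.5348.
  t=2,j=2: stock 97.1244 → up 134.0317 (V=6.9713), down 61.1884 (V=-65.8720). Price -12.4104; hedge Δ=1.0000, bond B=-109.5348.
  t=1,j=0: stock 32.1300 → up 44.3394 (V=-65.1954), down 20.2419 (V=-89.2929). Price -62.2965; hedge Δ=1.0000, bond B=-94.4265.
  t=1,j=1: stock 70.3800 → up 97.1244 (V=-12.4104), down 44.3394 (V=-65.1954). Price -24.0465; hedge Δ=1.0000, bond B=-94.4265.
  t=0,j=0: stock 51.0000 → up 70.3800 (V=-24.0465), down 32.1300 (V=-62.2965). Price -30.4022; hedge Δ=1.0000, bond B=-81.4022.
Self-financing check: at every node Δ·S+B equals the discounted successor values.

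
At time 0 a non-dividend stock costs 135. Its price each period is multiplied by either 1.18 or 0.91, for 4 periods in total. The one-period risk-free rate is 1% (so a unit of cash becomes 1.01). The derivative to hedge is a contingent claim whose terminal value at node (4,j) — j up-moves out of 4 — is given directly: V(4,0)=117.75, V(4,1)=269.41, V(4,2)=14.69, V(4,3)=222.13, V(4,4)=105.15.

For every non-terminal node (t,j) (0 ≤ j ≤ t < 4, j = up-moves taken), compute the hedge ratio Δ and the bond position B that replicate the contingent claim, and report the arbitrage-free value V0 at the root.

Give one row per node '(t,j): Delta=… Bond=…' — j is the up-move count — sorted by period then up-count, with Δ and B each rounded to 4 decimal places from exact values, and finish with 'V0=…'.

Since d<R<u, set p* = (R−d)/(u−d) = 0.3704; price each node as the discounted p*-expectation of its children.
Terminal payoffs: V(4,0)=117.7500, V(4,1)=269.4100, V(4,2)=14.6900, V(4,3)=222.1300, V(4,4)=105.1500
(3,0): S=101.7321. Δ = (V_up−V_dn)/(S_up−S_dn) = (269.4100−117.7500)/(120.0439−92.5762) = 5.5214. V = [p*·269.4100 + (1−p*)·117.7500]/1.01 = 172.1984. B = V − Δ·S = -389.5053.
(3,1): S=131.9163. Δ = (V_up−V_dn)/(S_up−S_dn) = (14.6900−269.4100)/(155.6613−120.0439) = -7.1516. V = [p*·14.6900 + (1−p*)·269.4100]/1.01 = 173.3359. B = V − Δ·S = 1116.7433.
(3,2): S=171.0563. Δ = (V_up−V_dn)/(S_up−S_dn) = (222.1300−14.6900)/(201.8465−155.6613) = 4.4915. V = [p*·222.1300 + (1−p*)·14.6900]/1.01 = 90.6135. B = V − Δ·S = -677.6828.
(3,3): S=221.8093. Δ = (V_up−V_dn)/(S_up−S_dn) = (105.1500−222.1300)/(261.7350−201.8465) = -1.9533. V = [p*·105.1500 + (1−p*)·222.1300]/1.01 = 177.0337. B = V − Δ·S = 610.2930.
(2,0): S=111.7935. Δ = (V_up−V_dn)/(S_up−S_dn) = (173.3359−172.1984)/(131.9163−101.7321) = 0.0377. V = [p*·173.3359 + (1−p*)·172.1984]/1.01 = 170.9106. B = V − Δ·S = 166.6976.
(2,1): S=144.9630. Δ = (V_up−V_dn)/(S_up−S_dn) = (90.6135−173.3359)/(171.0563−131.9163) = -2.1135. V = [p*·90.6135 + (1−p*)·173.3359]/1.01 = 141.2851. B = V − Δ·S = 447.6644.
(2,2): S=187.9740. Δ = (V_up−V_dn)/(S_up−S_dn) = (177.0337−90.6135)/(221.8093−171.0563) = 1.7028. V = [p*·177.0337 + (1−p*)·90.6135]/1.01 = 121.4069. B = V − Δ·S = -198.6680.
(1,0): S=122.8500. Δ = (V_up−V_dn)/(S_up−S_dn) = (141.2851−170.9106)/(144.9630−111.7935) = -0.8932. V = [p*·141.2851 + (1−p*)·170.9106]/1.01 = 158.3546. B = V − Δ·S = 268.0786.
(1,1): S=159.3000. Δ = (V_up−V_dn)/(S_up−S_dn) = (121.4069−141.2851)/(187.9740−144.9630) = -0.4622. V = [p*·121.4069 + (1−p*)·141.2851]/1.01 = 132.5969. B = V − Δ·S = 206.2198.
(0,0): S=135.0000. Δ = (V_up−V_dn)/(S_up−S_dn) = (132.5969−158.3546)/(159.3000−122.8500) = -0.7067. V = [p*·132.5969 + (1−p*)·158.3546]/1.01 = 147.3413. B = V − Δ·S = 242.7405.
Check: Δ(0,0)·S0 + B(0,0) = 147.3413 = V0.

(0,0): Delta=-0.7067 Bond=242.7405
(1,0): Delta=-0.8932 Bond=268.0786
(1,1): Delta=-0.4622 Bond=206.2198
(2,0): Delta=0.0377 Bond=166.6976
(2,1): Delta=-2.1135 Bond=447.6644
(2,2): Delta=1.7028 Bond=-198.6680
(3,0): Delta=5.5214 Bond=-389.5053
(3,1): Delta=-7.1516 Bond=1116.7433
(3,2): Delta=4.4915 Bond=-677.6828
(3,3): Delta=-1.9533 Bond=610.2930
V0=147.3413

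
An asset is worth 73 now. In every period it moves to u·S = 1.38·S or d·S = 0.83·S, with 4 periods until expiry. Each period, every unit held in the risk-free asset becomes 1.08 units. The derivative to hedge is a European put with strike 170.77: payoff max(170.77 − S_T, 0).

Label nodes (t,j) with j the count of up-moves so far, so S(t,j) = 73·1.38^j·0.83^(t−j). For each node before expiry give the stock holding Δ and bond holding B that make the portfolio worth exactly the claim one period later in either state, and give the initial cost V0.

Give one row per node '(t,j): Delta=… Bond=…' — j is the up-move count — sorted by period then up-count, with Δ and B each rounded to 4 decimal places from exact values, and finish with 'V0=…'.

No-arbitrage ⇒ martingale measure with p* = (R−d)/(u−d) = 0.4545.
Payoff layer (t=4): V(4,0)=136.1254, V(4,1)=113.1682, V(4,2)=74.9983, V(4,3)=11.5351, V(4,4)=0.0000
(3,0): S=41.7405. Δ = (V_up−V_dn)/(S_up−S_dn) = (113.1682−136.1254)/(57.6018−34.6446) = -1.0000. V = [p*·113.1682 + (1−p*)·136.1254]/1.08 = 116.3799. B = V − Δ·S = 158.1204.
(3,1): S=69.3998. Δ = (V_up−V_dn)/(S_up−S_dn) = (74.9983−113.1682)/(95.7717−57.6018) = -1.0000. V = [p*·74.9983 + (1−p*)·113.1682]/1.08 = 88.7206. B = V − Δ·S = 158.1204.
(3,2): S=115.3876. Δ = (V_up−V_dn)/(S_up−S_dn) = (11.5351−74.9983)/(159.2349−95.7717) = -1.0000. V = [p*·11.5351 + (1−p*)·74.9983]/1.08 = 42.7328. B = V − Δ·S = 158.1204.
(3,3): S=191.8493. Δ = (V_up−V_dn)/(S_up−S_dn) = (0.0000−11.5351)/(264.7520−159.2349) = -0.1093. V = [p*·0.0000 + (1−p*)·11.5351]/1.08 = 5.8258. B = V − Δ·S = 26.7988.
(2,0): S=50.2897. Δ = (V_up−V_dn)/(S_up−S_dn) = (88.7206−116.3799)/(69.3998−41.7405) = -1.0000. V = [p*·88.7206 + (1−p*)·116.3799]/1.08 = 96.1181. B = V − Δ·S = 146.4078.
(2,1): S=83.6142. Δ = (V_up−V_dn)/(S_up−S_dn) = (42.7328−88.7206)/(115.3876−69.3998) = -1.0000. V = [p*·42.7328 + (1−p*)·88.7206]/1.08 = 62.7936. B = V − Δ·S = 146.4078.
(2,2): S=139.0212. Δ = (V_up−V_dn)/(S_up−S_dn) = (5.8258−42.7328)/(191.8493−115.3876) = -0.4827. V = [p*·5.8258 + (1−p*)·42.7328]/1.08 = 24.0342. B = V − Δ·S = 91.1377.
(1,0): S=60.5900. Δ = (V_up−V_dn)/(S_up−S_dn) = (62.7936−96.1181)/(83.6142−50.2897) = -1.0000. V = [p*·62.7936 + (1−p*)·96.1181]/1.08 = 74.9727. B = V − Δ·S = 135.5627.
(1,1): S=100.7400. Δ = (V_up−V_dn)/(S_up−S_dn) = (24.0342−62.7936)/(139.0212−83.6142) = -0.6995. V = [p*·24.0342 + (1−p*)·62.7936]/1.08 = 41.8293. B = V − Δ·S = 112.3009.
(0,0): S=73.0000. Δ = (V_up−V_dn)/(S_up−S_dn) = (41.8293−74.9727)/(100.7400−60.5900) = -0.8255. V = [p*·41.8293 + (1−p*)·74.9727]/1.08 = 55.4699. B = V − Δ·S = 115.7307.
Each (Δ,B) replicates both successor values, so the strategy is self-financing and V0 is arbitrage-free.

(0,0): Delta=-0.8255 Bond=115.7307
(1,0): Delta=-1.0000 Bond=135.5627
(1,1): Delta=-0.6995 Bond=112.3009
(2,0): Delta=-1.0000 Bond=146.4078
(2,1): Delta=-1.0000 Bond=146.4078
(2,2): Delta=-0.4827 Bond=91.1377
(3,0): Delta=-1.0000 Bond=158.1204
(3,1): Delta=-1.0000 Bond=158.1204
(3,2): Delta=-1.0000 Bond=158.1204
(3,3): Delta=-0.1093 Bond=26.7988
V0=55.4699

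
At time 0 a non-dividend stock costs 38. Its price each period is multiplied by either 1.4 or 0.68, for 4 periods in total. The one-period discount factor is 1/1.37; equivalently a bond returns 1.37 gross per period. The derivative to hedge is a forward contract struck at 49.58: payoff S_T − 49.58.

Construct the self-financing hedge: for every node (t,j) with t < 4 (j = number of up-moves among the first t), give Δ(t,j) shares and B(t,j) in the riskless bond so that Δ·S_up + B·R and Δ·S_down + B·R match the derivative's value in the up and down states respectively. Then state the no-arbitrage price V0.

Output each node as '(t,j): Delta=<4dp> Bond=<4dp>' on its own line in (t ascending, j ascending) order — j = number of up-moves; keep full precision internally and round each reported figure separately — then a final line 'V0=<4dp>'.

(0,0): Delta=1.0000 Bond=-14.0742
(1,0): Delta=1.0000 Bond=-19.2817
(1,1): Delta=1.0000 Bond=-19.2817
(2,0): Delta=1.0000 Bond=-26.4159
(2,1): Delta=1.0000 Bond=-26.4159
(2,2): Delta=1.0000 Bond=-26.4159
(3,0): Delta=1.0000 Bond=-36.1898
(3,1): Delta=1.0000 Bond=-36.1898
(3,2): Delta=1.0000 Bond=-36.1898
(3,3): Delta=1.0000 Bond=-36.1898
V0=23.9258

No-arbitrage ⇒ martingale measure with p* = (R−d)/(u−d) = 0.9583.
Terminal values V(4,·): V(4,0)=-41.4551, V(4,1)=-32.8522, V(4,2)=-15.1404, V(4,3)=21.3250, V(4,4)=96.4008
(3,0): S=11.9484. Δ = (V_up−V_dn)/(S_up−S_dn) = (-32.8522−-41.4551)/(16.7278−8.1249) = 1.0000. V = [p*·-32.8522 + (1−p*)·-41.4551]/1.37 = -24.2414. B = V − Δ·S = -36.1898.
(3,1): S=24.5997. Δ = (V_up−V_dn)/(S_up−S_dn) = (-15.1404−-32.8522)/(34.4396−16.7278) = 1.0000. V = [p*·-15.1404 + (1−p*)·-32.8522]/1.37 = -11.5901. B = V − Δ·S = -36.1898.
(3,2): S=50.6464. Δ = (V_up−V_dn)/(S_up−S_dn) = (21.3250−-15.1404)/(70.9050−34.4396) = 1.0000. V = [p*·21.3250 + (1−p*)·-15.1404]/1.37 = 14.4566. B = V − Δ·S = -36.1898.
(3,3): S=104.2720. Δ = (V_up−V_dn)/(S_up−S_dn) = (96.4008−21.3250)/(145.9808−70.9050) = 1.0000. V = [p*·96.4008 + (1−p*)·21.3250]/1.37 = 68.0822. B = V − Δ·S = -36.1898.
(2,0): S=17.5712. Δ = (V_up−V_dn)/(S_up−S_dn) = (-11.5901−-24.2414)/(24.5997−11.9484) = 1.0000. V = [p*·-11.5901 + (1−p*)·-24.2414]/1.37 = -8.8447. B = V − Δ·S = -26.4159.
(2,1): S=36.1760. Δ = (V_up−V_dn)/(S_up−S_dn) = (14.4566−-11.5901)/(50.6464−24.5997) = 1.0000. V = [p*·14.4566 + (1−p*)·-11.5901]/1.37 = 9.7601. B = V − Δ·S = -26.4159.
(2,2): S=74.4800. Δ = (V_up−V_dn)/(S_up−S_dn) = (68.0822−14.4566)/(104.2720−50.6464) = 1.0000. V = [p*·68.0822 + (1−p*)·14.4566]/1.37 = 48.0641. B = V − Δ·S = -26.4159.
(1,0): S=25.8400. Δ = (V_up−V_dn)/(S_up−S_dn) = (9.7601−-8.8447)/(36.1760−17.5712) = 1.0000. V = [p*·9.7601 + (1−p*)·-8.8447]/1.37 = 6.5583. B = V − Δ·S = -19.2817.
(1,1): S=53.2000. Δ = (V_up−V_dn)/(S_up−S_dn) = (48.0641−9.7601)/(74.4800−36.1760) = 1.0000. V = [p*·48.0641 + (1−p*)·9.7601]/1.37 = 33.9183. B = V − Δ·S = -19.2817.
(0,0): S=38.0000. Δ = (V_up−V_dn)/(S_up−S_dn) = (33.9183−6.5583)/(53.2000−25.8400) = 1.0000. V = [p*·33.9183 + (1−p*)·6.5583]/1.37 = 23.9258. B = V − Δ·S = -14.0742.
Root portfolio cost Δ·38+B reproduces V0=23.9258.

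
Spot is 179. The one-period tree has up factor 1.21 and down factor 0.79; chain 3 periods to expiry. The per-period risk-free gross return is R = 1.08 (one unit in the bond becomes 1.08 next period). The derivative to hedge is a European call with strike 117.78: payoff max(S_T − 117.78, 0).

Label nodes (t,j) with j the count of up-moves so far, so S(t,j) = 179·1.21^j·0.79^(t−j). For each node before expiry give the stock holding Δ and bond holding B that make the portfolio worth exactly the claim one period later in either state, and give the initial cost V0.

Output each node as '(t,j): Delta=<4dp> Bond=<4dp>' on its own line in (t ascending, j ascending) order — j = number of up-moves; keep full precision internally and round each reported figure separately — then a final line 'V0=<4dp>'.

Under the risk-neutral measure, an up-move has probability p* = (R−d)/(u−d) = 0.6905 and values discount at R = 1.08.
Terminal values V(3,·): V(3,0)=0.0000, V(3,1)=17.3938, V(3,2)=89.2584, V(3,3)=199.3294
  t=2,j=0: stock 111.7139 → up 135.1738 (V=17.3938), down 88.2540 (V=0.0000). Price 11.1204; hedge Δ=0.3707, bond B=-30.2935.
  t=2,j=1: stock 171.1061 → up 207.0384 (V=89.2584), down 135.1738 (V=17.3938). Price 62.0505; hedge Δ=1.0000, bond B=-109.0556.
  t=2,j=2: stock 262.0739 → up 317.1094 (V=199.3294), down 207.0384 (V=89.2584). Price 153.0183; hedge Δ=1.0000, bond B=-109.0556.
  t=1,j=0: stock 141.4100 → up 171.1061 (V=62.0505), down 111.7139 (V=11.1204). Price 42.8578; hedge Δ=0.8575, bond B=-78.4045.
  t=1,j=1: stock 216.5900 → up 262.0739 (V=153.0183), down 171.1061 (V=62.0505). Price 115.6126; hedge Δ=1.0000, bond B=-100.9774.
  t=0,j=0: stock 179.0000 → up 216.5900 (V=115.6126), down 141.4100 (V=42.8578). Price 86.1975; hedge Δ=0.9677, bond B=-87.0283.
The time-0 hedge costs 86.1975, which is the no-arbitrage price.

(0,0): Delta=0.9677 Bond=-87.0283
(1,0): Delta=0.8575 Bond=-78.4045
(1,1): Delta=1.0000 Bond=-100.9774
(2,0): Delta=0.3707 Bond=-30.2935
(2,1): Delta=1.0000 Bond=-109.0556
(2,2): Delta=1.0000 Bond=-109.0556
V0=86.1975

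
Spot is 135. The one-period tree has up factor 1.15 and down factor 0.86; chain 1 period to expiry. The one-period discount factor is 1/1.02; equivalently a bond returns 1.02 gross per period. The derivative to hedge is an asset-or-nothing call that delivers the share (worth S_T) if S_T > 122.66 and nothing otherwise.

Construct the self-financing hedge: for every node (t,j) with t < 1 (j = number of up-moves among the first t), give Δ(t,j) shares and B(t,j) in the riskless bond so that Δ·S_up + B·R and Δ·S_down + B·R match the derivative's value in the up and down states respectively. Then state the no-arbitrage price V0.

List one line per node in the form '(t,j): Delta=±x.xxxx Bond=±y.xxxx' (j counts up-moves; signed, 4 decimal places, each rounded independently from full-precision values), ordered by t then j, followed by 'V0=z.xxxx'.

(0,0): Delta=3.9655 Bond=-451.3692
V0=83.9757

The replicating-portfolio and risk-neutral prices coincide; use p* = (1.02−0.86)/(1.15−0.86) = 0.5517 for the latter.
Payoff layer (t=1): V(1,0)=0.0000, V(1,1)=155.2500
  t=0,j=0: stock 135.0000 → up 155.2500 (V=155.2500), down 116.1000 (V=0.0000). Price 83.9757; hedge Δ=3.9655, bond B=-451.3692.
Each (Δ,B) replicates both successor values, so the strategy is self-financing and V0 is arbitrage-free.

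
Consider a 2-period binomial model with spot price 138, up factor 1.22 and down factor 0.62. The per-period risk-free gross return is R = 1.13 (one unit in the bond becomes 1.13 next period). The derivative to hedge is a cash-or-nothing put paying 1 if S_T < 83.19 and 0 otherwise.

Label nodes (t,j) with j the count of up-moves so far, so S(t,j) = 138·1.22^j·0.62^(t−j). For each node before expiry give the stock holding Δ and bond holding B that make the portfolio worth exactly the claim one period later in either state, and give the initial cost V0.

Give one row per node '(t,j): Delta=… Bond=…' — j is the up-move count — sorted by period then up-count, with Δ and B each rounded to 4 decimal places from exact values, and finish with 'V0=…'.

Under the risk-neutral measure, an up-move has probability p* = (R−d)/(u−d) = 0.8500 and values discount at R = 1.13.
At expiry t=2: V(2,0)=1.0000, V(2,1)=0.0000, V(2,2)=0.0000
(1,0): S=85.5600. Δ = (V_up−V_dn)/(S_up−S_dn) = (0.0000−1.0000)/(104.3832−53.0472) = -0.0195. V = [p*·0.0000 + (1−p*)·1.0000]/1.13 = 0.1327. B = V − Δ·S = 1.7994.
(1,1): S=168.3600. Δ = (V_up−V_dn)/(S_up−S_dn) = (0.0000−0.0000)/(205.3992−104.3832) = 0.0000. V = [p*·0.0000 + (1−p*)·0.0000]/1.13 = 0.0000. B = V − Δ·S = 0.0000.
(0,0): S=138.0000. Δ = (V_up−V_dn)/(S_up−S_dn) = (0.0000−0.1327)/(168.3600−85.5600) = -0.0016. V = [p*·0.0000 + (1−p*)·0.1327]/1.13 = 0.0176. B = V − Δ·S = 0.2389.
Check: Δ(0,0)·S0 + B(0,0) = 0.0176 = V0.

(0,0): Delta=-0.0016 Bond=0.2389
(1,0): Delta=-0.0195 Bond=1.7994
(1,1): Delta=0.0000 Bond=0.0000
V0=0.0176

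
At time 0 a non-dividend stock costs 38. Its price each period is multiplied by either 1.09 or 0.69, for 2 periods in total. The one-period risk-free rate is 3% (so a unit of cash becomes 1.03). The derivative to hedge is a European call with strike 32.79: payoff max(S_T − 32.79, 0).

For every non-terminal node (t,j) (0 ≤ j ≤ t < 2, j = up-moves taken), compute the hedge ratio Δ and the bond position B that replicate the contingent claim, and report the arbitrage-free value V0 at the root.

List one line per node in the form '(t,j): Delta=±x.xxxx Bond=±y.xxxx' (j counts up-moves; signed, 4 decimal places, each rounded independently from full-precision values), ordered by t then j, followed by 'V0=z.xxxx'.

No-arbitrage ⇒ martingale measure with p* = (R−d)/(u−d) = 0.8500.
Payoff layer (t=2): V(2,0)=0.0000, V(2,1)=0.0000, V(2,2)=12.3578
  t=1,j=0: stock 26.2200 → up 28.5798 (V=0.0000), down 18.0918 (V=0.0000). Price 0.0000; hedge Δ=0.0000, bond B=0.0000.
  t=1,j=1: stock 41.4200 → up 45.1478 (V=12.3578), down 28.5798 (V=0.0000). Price 10.1982; hedge Δ=0.7459, bond B=-20.6963.
  t=0,j=0: stock 38.0000 → up 41.4200 (V=10.1982), down 26.2200 (V=0.0000). Price 8.4160; hedge Δ=0.6709, bond B=-17.0795.
Check: Δ(0,0)·S0 + B(0,0) = 8.4160 = V0.

(0,0): Delta=0.6709 Bond=-17.0795
(1,0): Delta=0.0000 Bond=0.0000
(1,1): Delta=0.7459 Bond=-20.6963
V0=8.4160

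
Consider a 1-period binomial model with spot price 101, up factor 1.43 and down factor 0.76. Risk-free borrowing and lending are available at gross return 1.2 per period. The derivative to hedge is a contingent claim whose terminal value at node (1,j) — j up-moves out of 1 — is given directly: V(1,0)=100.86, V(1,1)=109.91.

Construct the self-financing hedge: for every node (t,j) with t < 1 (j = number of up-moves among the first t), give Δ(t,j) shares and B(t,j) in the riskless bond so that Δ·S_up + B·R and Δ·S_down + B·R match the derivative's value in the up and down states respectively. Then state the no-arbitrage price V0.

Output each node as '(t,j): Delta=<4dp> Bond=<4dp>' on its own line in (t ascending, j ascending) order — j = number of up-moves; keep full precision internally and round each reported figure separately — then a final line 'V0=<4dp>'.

Under the risk-neutral measure, an up-move has probability p* = (R−d)/(u−d) = 0.6567 and values discount at R = 1.2.
Terminal payoffs: V(1,0)=100.8600, V(1,1)=109.9100
Node (0,0) S=101.0000: V=(p*·109.9100+(1−p*)·100.8600)/1.2=89.0027; Δ=(109.9100−100.8600)/(144.4300−76.7600)=0.1337; B=V−Δ·S=75.4953
Root portfolio cost Δ·101+B reproduces V0=89.0027.

(0,0): Delta=0.1337 Bond=75.4953
V0=89.0027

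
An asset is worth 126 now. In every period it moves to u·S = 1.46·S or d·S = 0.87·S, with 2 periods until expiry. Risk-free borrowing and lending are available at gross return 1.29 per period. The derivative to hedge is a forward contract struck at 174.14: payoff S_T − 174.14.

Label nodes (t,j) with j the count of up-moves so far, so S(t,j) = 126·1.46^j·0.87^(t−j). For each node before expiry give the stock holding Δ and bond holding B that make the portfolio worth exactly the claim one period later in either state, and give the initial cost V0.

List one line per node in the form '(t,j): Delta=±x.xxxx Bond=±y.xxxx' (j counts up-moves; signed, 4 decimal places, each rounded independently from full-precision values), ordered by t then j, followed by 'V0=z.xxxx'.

(0,0): Delta=1.0000 Bond=-104.6452
(1,0): Delta=1.0000 Bond=-134.9922
(1,1): Delta=1.0000 Bond=-134.9922
V0=21.3548

Risk-neutral probability p* = (R−d)/(u−d) = (1.29−0.87)/(1.46−0.87) = 0.7119.
Payoff layer (t=2): V(2,0)=-78.7706, V(2,1)=-14.0948, V(2,2)=94.4416
Node (1,0) S=109.6200: V=(p*·-14.0948+(1−p*)·-78.7706)/1.29=-25.3722; Δ=(-14.0948−-78.7706)/(160.0452−95.3694)=1.0000; B=V−Δ·S=-134.9922
Node (1,1) S=183.9600: V=(p*·94.4416+(1−p*)·-14.0948)/1.29=48.9678; Δ=(94.4416−-14.0948)/(268.5816−160.0452)=1.0000; B=V−Δ·S=-134.9922
Node (0,0) S=126.0000: V=(p*·48.9678+(1−p*)·-25.3722)/1.29=21.3548; Δ=(48.9678−-25.3722)/(183.9600−109.6200)=1.0000; B=V−Δ·S=-104.6452
Each (Δ,B) replicates both successor values, so the strategy is self-financing and V0 is arbitrage-free.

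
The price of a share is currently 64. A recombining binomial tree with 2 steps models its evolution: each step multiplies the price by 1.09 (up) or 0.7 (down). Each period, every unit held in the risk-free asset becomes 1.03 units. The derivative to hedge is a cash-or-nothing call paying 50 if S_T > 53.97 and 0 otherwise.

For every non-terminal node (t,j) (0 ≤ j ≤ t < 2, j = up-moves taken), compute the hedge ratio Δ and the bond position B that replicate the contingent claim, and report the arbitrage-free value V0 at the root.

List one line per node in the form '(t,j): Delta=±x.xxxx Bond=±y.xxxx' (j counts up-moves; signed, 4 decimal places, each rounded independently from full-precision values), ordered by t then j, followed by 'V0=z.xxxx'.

Since d<R<u, set p* = (R−d)/(u−d) = 0.8462; price each node as the discounted p*-expectation of its children.
Terminal payoffs: V(2,0)=0.0000, V(2,1)=0.0000, V(2,2)=50.0000
(1,0): S=44.8000. Δ = (V_up−V_dn)/(S_up−S_dn) = (0.0000−0.0000)/(48.8320−31.3600) = 0.0000. V = [p*·0.0000 + (1−p*)·0.0000]/1.03 = 0.0000. B = V − Δ·S = 0.0000.
(1,1): S=69.7600. Δ = (V_up−V_dn)/(S_up−S_dn) = (50.0000−0.0000)/(76.0384−48.8320) = 1.8378. V = [p*·50.0000 + (1−p*)·0.0000]/1.03 = 41.0754. B = V − Δ·S = -87.1297.
(0,0): S=64.0000. Δ = (V_up−V_dn)/(S_up−S_dn) = (41.0754−0.0000)/(69.7600−44.8000) = 1.6457. V = [p*·41.0754 + (1−p*)·0.0000]/1.03 = 33.7438. B = V − Δ·S = -71.5778.
The time-0 hedge costs 33.7438, which is the no-arbitrage price.

(0,0): Delta=1.6457 Bond=-71.5778
(1,0): Delta=0.0000 Bond=0.0000
(1,1): Delta=1.8378 Bond=-87.1297
V0=33.7438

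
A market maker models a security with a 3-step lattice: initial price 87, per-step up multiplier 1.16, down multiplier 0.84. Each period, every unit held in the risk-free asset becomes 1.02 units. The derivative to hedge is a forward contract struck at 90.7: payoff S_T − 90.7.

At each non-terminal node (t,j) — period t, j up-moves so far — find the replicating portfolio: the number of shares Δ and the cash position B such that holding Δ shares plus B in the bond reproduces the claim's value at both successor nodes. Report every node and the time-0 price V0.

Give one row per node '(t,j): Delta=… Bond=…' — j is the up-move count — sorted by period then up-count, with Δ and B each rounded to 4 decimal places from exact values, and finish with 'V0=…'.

Risk-neutral probability p* = (R−d)/(u−d) = (1.02−0.84)/(1.16−0.84) = 0.5625.
Terminal values V(3,·): V(3,0)=-39.1348, V(3,1)=-19.4908, V(3,2)=7.6364, V(3,3)=45.0980
(2,0): S=61.3872. Δ = (V_up−V_dn)/(S_up−S_dn) = (-19.4908−-39.1348)/(71.2092−51.5652) = 1.0000. V = [p*·-19.4908 + (1−p*)·-39.1348]/1.02 = -27.5344. B = V − Δ·S = -88.9216.
(2,1): S=84.7728. Δ = (V_up−V_dn)/(S_up−S_dn) = (7.6364−-19.4908)/(98.3364−71.2092) = 1.0000. V = [p*·7.6364 + (1−p*)·-19.4908]/1.02 = -4.1488. B = V − Δ·S = -88.9216.
(2,2): S=117.0672. Δ = (V_up−V_dn)/(S_up−S_dn) = (45.0980−7.6364)/(135.7980−98.3364) = 1.0000. V = [p*·45.0980 + (1−p*)·7.6364]/1.02 = 28.1456. B = V − Δ·S = -88.9216.
(1,0): S=73.0800. Δ = (V_up−V_dn)/(S_up−S_dn) = (-4.1488−-27.5344)/(84.7728−61.3872) = 1.0000. V = [p*·-4.1488 + (1−p*)·-27.5344]/1.02 = -14.0980. B = V − Δ·S = -87.1780.
(1,1): S=100.9200. Δ = (V_up−V_dn)/(S_up−S_dn) = (28.1456−-4.1488)/(117.0672−84.7728) = 1.0000. V = [p*·28.1456 + (1−p*)·-4.1488]/1.02 = 13.7420. B = V − Δ·S = -87.1780.
(0,0): S=87.0000. Δ = (V_up−V_dn)/(S_up−S_dn) = (13.7420−-14.0980)/(100.9200−73.0800) = 1.0000. V = [p*·13.7420 + (1−p*)·-14.0980]/1.02 = 1.5314. B = V − Δ·S = -85.4686.
Root portfolio cost Δ·87+B reproduces V0=1.5314.

(0,0): Delta=1.0000 Bond=-85.4686
(1,0): Delta=1.0000 Bond=-87.1780
(1,1): Delta=1.0000 Bond=-87.1780
(2,0): Delta=1.0000 Bond=-88.9216
(2,1): Delta=1.0000 Bond=-88.9216
(2,2): Delta=1.0000 Bond=-88.9216
V0=1.5314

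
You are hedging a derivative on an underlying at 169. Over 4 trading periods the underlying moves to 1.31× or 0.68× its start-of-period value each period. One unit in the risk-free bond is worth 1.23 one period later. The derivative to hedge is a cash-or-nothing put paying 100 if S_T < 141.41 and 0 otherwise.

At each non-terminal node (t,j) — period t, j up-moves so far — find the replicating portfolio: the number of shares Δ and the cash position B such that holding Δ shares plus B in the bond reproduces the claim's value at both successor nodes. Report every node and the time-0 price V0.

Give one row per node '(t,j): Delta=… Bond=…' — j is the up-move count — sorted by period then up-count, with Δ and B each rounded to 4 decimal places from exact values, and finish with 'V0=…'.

Risk-neutral probability p* = (R−d)/(u−d) = (1.23−0.68)/(1.31−0.68) = 0.8730.
Payoff layer (t=4): V(4,0)=100.0000, V(4,1)=100.0000, V(4,2)=100.0000, V(4,3)=0.0000, V(4,4)=0.0000
Node (3,0) S=53.1390: V=(p*·100.0000+(1−p*)·100.0000)/1.23=81.3008; Δ=(100.0000−100.0000)/(69.6121−36.1345)=0.0000; B=V−Δ·S=81.3008
Node (3,1) S=102.3707: V=(p*·100.0000+(1−p*)·100.0000)/1.23=81.3008; Δ=(100.0000−100.0000)/(134.1057−69.6121)=0.0000; B=V−Δ·S=81.3008
Node (3,2) S=197.2142: V=(p*·0.0000+(1−p*)·100.0000)/1.23=10.3239; Δ=(0.0000−100.0000)/(258.3506−134.1057)=-0.8049; B=V−Δ·S=169.0541
Node (3,3) S=379.9274: V=(p*·0.0000+(1−p*)·0.0000)/1.23=0.0000; Δ=(0.0000−0.0000)/(497.7049−258.3506)=0.0000; B=V−Δ·S=0.0000
Node (2,0) S=78.1456: V=(p*·81.3008+(1−p*)·81.3008)/1.23=66.0982; Δ=(81.3008−81.3008)/(102.3707−53.1390)=0.0000; B=V−Δ·S=66.0982
Node (2,1) S=150.5452: V=(p*·10.3239+(1−p*)·81.3008)/1.23=15.7210; Δ=(10.3239−81.3008)/(197.2142−102.3707)=-0.7484; B=V−Δ·S=128.3828
Node (2,2) S=290.0209: V=(p*·0.0000+(1−p*)·10.3239)/1.23=1.0658; Δ=(0.0000−10.3239)/(379.9274−197.2142)=-0.0565; B=V−Δ·S=17.4530
Node (1,0) S=114.9200: V=(p*·15.7210+(1−p*)·66.0982)/1.23=17.9822; Δ=(15.7210−66.0982)/(150.5452−78.1456)=-0.6958; B=V−Δ·S=97.9460
Node (1,1) S=221.3900: V=(p*·1.0658+(1−p*)·15.7210)/1.23=2.3795; Δ=(1.0658−15.7210)/(290.0209−150.5452)=-0.1051; B=V−Δ·S=25.6417
Node (0,0) S=169.0000: V=(p*·2.3795+(1−p*)·17.9822)/1.23=3.5454; Δ=(2.3795−17.9822)/(221.3900−114.9200)=-0.1465; B=V−Δ·S=28.3116
Root portfolio cost Δ·169+B reproduces V0=3.5454.

(0,0): Delta=-0.1465 Bond=28.3116
(1,0): Delta=-0.6958 Bond=97.9460
(1,1): Delta=-0.1051 Bond=25.6417
(2,0): Delta=0.0000 Bond=66.0982
(2,1): Delta=-0.7484 Bond=128.3828
(2,2): Delta=-0.0565 Bond=17.4530
(3,0): Delta=0.0000 Bond=81.3008
(3,1): Delta=0.0000 Bond=81.3008
(3,2): Delta=-0.8049 Bond=169.0541
(3,3): Delta=0.0000 Bond=0.0000
V0=3.5454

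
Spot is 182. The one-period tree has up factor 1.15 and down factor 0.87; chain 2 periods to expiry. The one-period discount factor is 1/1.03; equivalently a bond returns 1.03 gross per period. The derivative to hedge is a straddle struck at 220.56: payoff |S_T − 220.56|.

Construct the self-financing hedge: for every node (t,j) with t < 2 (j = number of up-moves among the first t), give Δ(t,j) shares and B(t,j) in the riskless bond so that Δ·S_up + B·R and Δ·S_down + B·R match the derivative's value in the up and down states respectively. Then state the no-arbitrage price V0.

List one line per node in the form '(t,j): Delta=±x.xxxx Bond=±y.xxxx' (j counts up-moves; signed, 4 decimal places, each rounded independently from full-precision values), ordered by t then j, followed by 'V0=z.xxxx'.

Under the risk-neutral measure, an up-move has probability p* = (R−d)/(u−d) = 0.5714 and values discount at R = 1.03.
Payoff layer (t=2): V(2,0)=82.8042, V(2,1)=38.4690, V(2,2)=20.1350
(1,0): S=158.3400. Δ = (V_up−V_dn)/(S_up−S_dn) = (38.4690−82.8042)/(182.0910−137.7558) = -1.0000. V = [p*·38.4690 + (1−p*)·82.8042]/1.03 = 55.7959. B = V − Δ·S = 214.1359.
(1,1): S=209.3000. Δ = (V_up−V_dn)/(S_up−S_dn) = (20.1350−38.4690)/(240.6950−182.0910) = -0.3128. V = [p*·20.1350 + (1−p*)·38.4690]/1.03 = 27.1771. B = V − Δ·S = 92.6557.
(0,0): S=182.0000. Δ = (V_up−V_dn)/(S_up−S_dn) = (27.1771−55.7959)/(209.3000−158.3400) = -0.5616. V = [p*·27.1771 + (1−p*)·55.7959]/1.03 = 38.2935. B = V − Δ·S = 140.5035.
The time-0 hedge costs 38.2935, which is the no-arbitrage price.

(0,0): Delta=-0.5616 Bond=140.5035
(1,0): Delta=-1.0000 Bond=214.1359
(1,1): Delta=-0.3128 Bond=92.6557
V0=38.2935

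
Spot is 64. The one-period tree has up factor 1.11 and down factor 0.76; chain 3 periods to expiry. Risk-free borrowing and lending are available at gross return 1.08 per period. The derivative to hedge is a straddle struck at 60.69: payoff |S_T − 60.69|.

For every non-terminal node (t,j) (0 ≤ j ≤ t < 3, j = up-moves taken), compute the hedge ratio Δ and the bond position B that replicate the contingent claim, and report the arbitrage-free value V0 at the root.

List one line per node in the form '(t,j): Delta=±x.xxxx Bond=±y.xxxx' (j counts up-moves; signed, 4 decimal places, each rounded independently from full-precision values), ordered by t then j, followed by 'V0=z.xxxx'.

Risk-neutral probability p* = (R−d)/(u−d) = (1.08−0.76)/(1.11−0.76) = 0.9143.
Payoff layer (t=3): V(3,0)=32.5955, V(3,1)=19.6573, V(3,2)=0.7607, V(3,3)=26.8384
(2,0): S=36.9664. Δ = (V_up−V_dn)/(S_up−S_dn) = (19.6573−32.5955)/(41.0327−28.0945) = -1.0000. V = [p*·19.6573 + (1−p*)·32.5955]/1.08 = 19.2280. B = V − Δ·S = 56.1944.
(2,1): S=53.9904. Δ = (V_up−V_dn)/(S_up−S_dn) = (0.7607−19.6573)/(59.9293−41.0327) = -1.0000. V = [p*·0.7607 + (1−p*)·19.6573]/1.08 = 2.2040. B = V − Δ·S = 56.1944.
(2,2): S=78.8544. Δ = (V_up−V_dn)/(S_up−S_dn) = (26.8384−0.7607)/(87.5284−59.9293) = 0.9449. V = [p*·26.8384 + (1−p*)·0.7607]/1.08 = 22.7807. B = V − Δ·S = -51.7271.
(1,0): S=48.6400. Δ = (V_up−V_dn)/(S_up−S_dn) = (2.2040−19.2280)/(53.9904−36.9664) = -1.0000. V = [p*·2.2040 + (1−p*)·19.2280]/1.08 = 3.3919. B = V − Δ·S = 52.0319.
(1,1): S=71.0400. Δ = (V_up−V_dn)/(S_up−S_dn) = (22.7807−2.2040)/(78.8544−53.9904) = 0.8276. V = [p*·22.7807 + (1−p*)·2.2040]/1.08 = 19.4602. B = V − Δ·S = -39.3303.
(0,0): S=64.0000. Δ = (V_up−V_dn)/(S_up−S_dn) = (19.4602−3.3919)/(71.0400−48.6400) = 0.7173. V = [p*·19.4602 + (1−p*)·3.3919]/1.08 = 16.7434. B = V − Δ·S = -29.1659.
Each (Δ,B) replicates both successor values, so the strategy is self-financing and V0 is arbitrage-free.

(0,0): Delta=0.7173 Bond=-29.1659
(1,0): Delta=-1.0000 Bond=52.0319
(1,1): Delta=0.8276 Bond=-39.3303
(2,0): Delta=-1.0000 Bond=56.1944
(2,1): Delta=-1.0000 Bond=56.1944
(2,2): Delta=0.9449 Bond=-51.7271
V0=16.7434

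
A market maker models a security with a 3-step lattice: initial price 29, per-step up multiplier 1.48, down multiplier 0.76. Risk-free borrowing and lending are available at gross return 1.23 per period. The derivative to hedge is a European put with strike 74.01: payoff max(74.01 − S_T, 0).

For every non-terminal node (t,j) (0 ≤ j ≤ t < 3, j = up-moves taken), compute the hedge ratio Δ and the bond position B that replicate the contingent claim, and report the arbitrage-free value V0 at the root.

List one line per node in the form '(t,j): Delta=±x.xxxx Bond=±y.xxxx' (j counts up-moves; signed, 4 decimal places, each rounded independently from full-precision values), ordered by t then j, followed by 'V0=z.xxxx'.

No-arbitrage ⇒ martingale measure with p* = (R−d)/(u−d) = 0.6528.
Terminal payoffs: V(3,0)=61.2797, V(3,1)=49.2194, V(3,2)=25.7336, V(3,3)=0.0000
  t=2,j=0: stock 16.7504 → up 24.7906 (V=49.2194), down 12.7303 (V=61.2797). Price 43.4203; hedge Δ=-1.0000, bond B=60.1707.
  t=2,j=1: stock 32.6192 → up 48.2764 (V=25.7336), down 24.7906 (V=49.2194). Price 27.5515; hedge Δ=-1.0000, bond B=60.1707.
  t=2,j=2: stock 63.5216 → up 94.0120 (V=0.0000), down 48.2764 (V=25.7336). Price 7.2644; hedge Δ=-0.5627, bond B=43.0055.
  t=1,j=0: stock 22.0400 → up 32.6192 (V=27.5515), down 16.7504 (V=43.4203). Price 26.8793; hedge Δ=-1.0000, bond B=48.9193.
  t=1,j=1: stock 42.9200 → up 63.5216 (V=7.2644), down 32.6192 (V=27.5515). Price 11.6330; hedge Δ=-0.6565, bond B=39.8095.
  t=0,j=0: stock 29.0000 → up 42.9200 (V=11.6330), down 22.0400 (V=26.8793). Price 13.7617; hedge Δ=-0.7302, bond B=34.9371.
Each (Δ,B) replicates both successor values, so the strategy is self-financing and V0 is arbitrage-free.

(0,0): Delta=-0.7302 Bond=34.9371
(1,0): Delta=-1.0000 Bond=48.9193
(1,1): Delta=-0.6565 Bond=39.8095
(2,0): Delta=-1.0000 Bond=60.1707
(2,1): Delta=-1.0000 Bond=60.1707
(2,2): Delta=-0.5627 Bond=43.0055
V0=13.7617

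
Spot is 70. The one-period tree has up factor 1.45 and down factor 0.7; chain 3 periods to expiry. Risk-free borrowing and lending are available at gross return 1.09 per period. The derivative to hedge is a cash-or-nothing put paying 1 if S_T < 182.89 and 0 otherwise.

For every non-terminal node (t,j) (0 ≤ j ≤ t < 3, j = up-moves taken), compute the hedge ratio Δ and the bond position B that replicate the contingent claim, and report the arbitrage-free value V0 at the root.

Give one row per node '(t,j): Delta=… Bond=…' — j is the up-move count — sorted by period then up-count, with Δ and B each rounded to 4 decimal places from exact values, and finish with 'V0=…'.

(0,0): Delta=-0.0043 Bond=0.9671
(1,0): Delta=0.0000 Bond=0.8417
(1,1): Delta=-0.0063 Bond=1.2502
(2,0): Delta=0.0000 Bond=0.9174
(2,1): Delta=0.0000 Bond=0.9174
(2,2): Delta=-0.0091 Bond=1.7737
V0=0.6636

The replicating-portfolio and risk-neutral prices coincide; use p* = (1.09−0.7)/(1.45−0.7) = 0.5200 for the latter.
Terminal payoffs: V(3,0)=1.0000, V(3,1)=1.0000, V(3,2)=1.0000, V(3,3)=0.0000
  t=2,j=0: stock 34.3000 → up 49.7350 (V=1.0000), down 24.0100 (V=1.0000). Price 0.9174; hedge Δ=0.0000, bond B=0.9174.
  t=2,j=1: stock 71.0500 → up 103.0225 (V=1.0000), down 49.7350 (V=1.0000). Price 0.9174; hedge Δ=0.0000, bond B=0.9174.
  t=2,j=2: stock 147.1750 → up 213.4038 (V=0.0000), down 103.0225 (V=1.0000). Price 0.4404; hedge Δ=-0.0091, bond B=1.7737.
  t=1,j=0: stock 49.0000 → up 71.0500 (V=0.9174), down 34.3000 (V=0.9174). Price 0.8417; hedge Δ=0.0000, bond B=0.8417.
  t=1,j=1: stock 101.5000 → up 147.1750 (V=0.4404), down 71.0500 (V=0.9174). Price 0.6141; hedge Δ=-0.0063, bond B=1.2502.
  t=0,j=0: stock 70.0000 → up 101.5000 (V=0.6141), down 49.0000 (V=0.8417). Price 0.6636; hedge Δ=-0.0043, bond B=0.9671.
The time-0 hedge costs 0.6636, which is the no-arbitrage price.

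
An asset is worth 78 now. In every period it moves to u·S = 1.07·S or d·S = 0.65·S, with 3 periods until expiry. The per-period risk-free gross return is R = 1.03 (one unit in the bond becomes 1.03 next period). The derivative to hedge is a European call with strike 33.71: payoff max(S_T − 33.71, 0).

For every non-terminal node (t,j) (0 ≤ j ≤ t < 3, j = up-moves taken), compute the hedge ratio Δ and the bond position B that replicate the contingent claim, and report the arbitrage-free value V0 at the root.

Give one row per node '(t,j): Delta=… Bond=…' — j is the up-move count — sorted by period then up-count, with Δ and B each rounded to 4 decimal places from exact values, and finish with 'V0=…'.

(0,0): Delta=0.9968 Bond=-30.5895
(1,0): Delta=0.9466 Bond=-28.9643
(1,1): Delta=1.0000 Bond=-31.7749
(2,0): Delta=0.1121 Bond=-2.3317
(2,1): Delta=1.0000 Bond=-32.7282
(2,2): Delta=1.0000 Bond=-32.7282
V0=47.1603

No-arbitrage ⇒ martingale measure with p* = (R−d)/(u−d) = 0.9048.
At expiry t=3: V(3,0)=0.0000, V(3,1)=1.5519, V(3,2)=24.3364, V(3,3)=61.8434
Node (2,0) S=32.9550: V=(p*·1.5519+(1−p*)·0.0000)/1.03=1.3632; Δ=(1.5519−0.0000)/(35.2619−21.4208)=0.1121; B=V−Δ·S=-2.3317
Node (2,1) S=54.2490: V=(p*·24.3364+(1−p*)·1.5519)/1.03=21.5208; Δ=(24.3364−1.5519)/(58.0464−35.2619)=1.0000; B=V−Δ·S=-32.7282
Node (2,2) S=89.3022: V=(p*·61.8434+(1−p*)·24.3364)/1.03=56.5740; Δ=(61.8434−24.3364)/(95.5534−58.0464)=1.0000; B=V−Δ·S=-32.7282
Node (1,0) S=50.7000: V=(p*·21.5208+(1−p*)·1.3632)/1.03=19.0302; Δ=(21.5208−1.3632)/(54.2490−32.9550)=0.9466; B=V−Δ·S=-28.9643
Node (1,1) S=83.4600: V=(p*·56.5740+(1−p*)·21.5208)/1.03=51.6851; Δ=(56.5740−21.5208)/(89.3022−54.2490)=1.0000; B=V−Δ·S=-31.7749
Node (0,0) S=78.0000: V=(p*·51.6851+(1−p*)·19.0302)/1.03=47.1603; Δ=(51.6851−19.0302)/(83.4600−50.7000)=0.9968; B=V−Δ·S=-30.5895
Check: Δ(0,0)·S0 + B(0,0) = 47.1603 = V0.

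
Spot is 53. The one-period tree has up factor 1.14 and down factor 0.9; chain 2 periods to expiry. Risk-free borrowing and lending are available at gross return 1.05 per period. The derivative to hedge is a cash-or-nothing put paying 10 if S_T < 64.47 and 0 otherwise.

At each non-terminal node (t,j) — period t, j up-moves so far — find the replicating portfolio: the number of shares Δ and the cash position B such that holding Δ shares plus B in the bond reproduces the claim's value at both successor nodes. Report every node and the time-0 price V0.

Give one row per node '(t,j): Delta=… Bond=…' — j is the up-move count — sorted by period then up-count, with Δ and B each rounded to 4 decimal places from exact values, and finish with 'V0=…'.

No-arbitrage ⇒ martingale measure with p* = (R−d)/(u−d) = 0.6250.
Terminal values V(2,·): V(2,0)=10.0000, V(2,1)=10.0000, V(2,2)=0.0000
  t=1,j=0: stock 47.7000 → up 54.3780 (V=10.0000), down 42.9300 (V=10.0000). Price 9.5238; hedge Δ=0.0000, bond B=9.5238.
  t=1,j=1: stock 60.4200 → up 68.8788 (V=0.0000), down 54.3780 (V=10.0000). Price 3.5714; hedge Δ=-0.6896, bond B=45.2381.
  t=0,j=0: stock 53.0000 → up 60.4200 (V=3.5714), down 47.7000 (V=9.5238). Price 5.5272; hedge Δ=-0.4680, bond B=30.3288.
Each (Δ,B) replicates both successor values, so the strategy is self-financing and V0 is arbitrage-free.

(0,0): Delta=-0.4680 Bond=30.3288
(1,0): Delta=0.0000 Bond=9.5238
(1,1): Delta=-0.6896 Bond=45.2381
V0=5.5272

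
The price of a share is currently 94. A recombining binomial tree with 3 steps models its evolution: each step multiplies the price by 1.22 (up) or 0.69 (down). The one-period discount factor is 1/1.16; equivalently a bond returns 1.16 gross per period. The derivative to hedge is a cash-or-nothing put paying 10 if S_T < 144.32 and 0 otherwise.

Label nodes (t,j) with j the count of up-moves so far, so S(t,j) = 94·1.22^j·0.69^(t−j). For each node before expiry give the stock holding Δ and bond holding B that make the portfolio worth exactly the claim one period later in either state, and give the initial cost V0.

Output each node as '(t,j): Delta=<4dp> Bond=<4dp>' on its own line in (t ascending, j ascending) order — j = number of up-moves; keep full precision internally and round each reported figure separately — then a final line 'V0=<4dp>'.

Under the risk-neutral measure, an up-move has probability p* = (R−d)/(u−d) = 0.8868 and values discount at R = 1.16.
Payoff layer (t=3): V(3,0)=10.0000, V(3,1)=10.0000, V(3,2)=10.0000, V(3,3)=0.0000
Node (2,0) S=44.7534: V=(p*·10.0000+(1−p*)·10.0000)/1.16=8.6207; Δ=(10.0000−10.0000)/(54.5991−30.8798)=0.0000; B=V−Δ·S=8.6207
Node (2,1) S=79.1292: V=(p*·10.0000+(1−p*)·10.0000)/1.16=8.6207; Δ=(10.0000−10.0000)/(96.5376−54.5991)=0.0000; B=V−Δ·S=8.6207
Node (2,2) S=139.9096: V=(p*·0.0000+(1−p*)·10.0000)/1.16=0.9759; Δ=(0.0000−10.0000)/(170.6897−96.5376)=-0.1349; B=V−Δ·S=19.8439
Node (1,0) S=64.8600: V=(p*·8.6207+(1−p*)·8.6207)/1.16=7.4316; Δ=(8.6207−8.6207)/(79.1292−44.7534)=0.0000; B=V−Δ·S=7.4316
Node (1,1) S=114.6800: V=(p*·0.9759+(1−p*)·8.6207)/1.16=1.5874; Δ=(0.9759−8.6207)/(139.9096−79.1292)=-0.1258; B=V−Δ·S=16.0115
Node (0,0) S=94.0000: V=(p*·1.5874+(1−p*)·7.4316)/1.16=1.9388; Δ=(1.5874−7.4316)/(114.6800−64.8600)=-0.1173; B=V−Δ·S=12.9657
Self-financing check: at every node Δ·S+B equals the discounted successor values.

(0,0): Delta=-0.1173 Bond=12.9657
(1,0): Delta=0.0000 Bond=7.4316
(1,1): Delta=-0.1258 Bond=16.0115
(2,0): Delta=0.0000 Bond=8.6207
(2,1): Delta=0.0000 Bond=8.6207
(2,2): Delta=-0.1349 Bond=19.8439
V0=1.9388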